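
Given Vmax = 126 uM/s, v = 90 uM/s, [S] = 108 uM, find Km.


Km = [S] * (Vmax - v) / v
Km = 108 * (126 - 90) / 90
Km = 43.2 uM

43.2 uM


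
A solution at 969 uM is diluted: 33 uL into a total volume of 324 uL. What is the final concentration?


C2 = C1 * V1 / V2
C2 = 969 * 33 / 324
C2 = 98.6944 uM

98.6944 uM


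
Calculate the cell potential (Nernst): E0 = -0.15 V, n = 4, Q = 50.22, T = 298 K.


E = E0 - (RT/nF) * ln(Q)
E = -0.15 - (8.314 * 298 / (4 * 96485)) * ln(50.22)
E = -0.1751 V

-0.1751 V


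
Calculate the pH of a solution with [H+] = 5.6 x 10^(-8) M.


pH = -log10([H+])
pH = -log10(5.6 x 10^(-8))
pH = 7.2518

7.2518


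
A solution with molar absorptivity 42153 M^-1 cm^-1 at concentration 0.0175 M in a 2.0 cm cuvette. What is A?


A = epsilon * c * l
A = 42153 * 0.0175 * 2.0
A = 1475.355

1475.355


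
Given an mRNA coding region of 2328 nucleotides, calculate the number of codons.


codons = nucleotides / 3
codons = 2328 / 3 = 776

776


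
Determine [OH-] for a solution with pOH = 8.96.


[OH-] = 10^(-pOH)
[OH-] = 10^(-8.96)
[OH-] = 1.096e-09 M

1.096e-09 M


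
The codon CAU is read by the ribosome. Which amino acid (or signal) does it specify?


Standard genetic code lookup.
Codon CAU -> His

His


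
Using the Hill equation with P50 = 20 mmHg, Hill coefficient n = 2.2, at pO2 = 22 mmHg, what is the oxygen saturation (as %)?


Y = pO2^n / (P50^n + pO2^n)
Y = 22^2.2 / (20^2.2 + 22^2.2)
Y = 55.22%

55.22%


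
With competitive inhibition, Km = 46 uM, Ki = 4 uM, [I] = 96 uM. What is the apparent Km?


Km_app = Km * (1 + [I]/Ki)
Km_app = 46 * (1 + 96/4)
Km_app = 1150.0 uM

1150.0 uM


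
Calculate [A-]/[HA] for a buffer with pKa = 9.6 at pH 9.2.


[A-]/[HA] = 10^(pH - pKa)
= 10^(9.2 - 9.6)
= 0.3981

0.3981


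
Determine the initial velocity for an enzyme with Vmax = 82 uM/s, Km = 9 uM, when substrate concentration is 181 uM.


v = Vmax * [S] / (Km + [S])
v = 82 * 181 / (9 + 181)
v = 78.1158 uM/s

78.1158 uM/s


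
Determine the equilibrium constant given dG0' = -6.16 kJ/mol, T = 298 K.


Keq = exp(-dG0 * 1000 / (R * T))
Keq = exp(-(-6.16) * 1000 / (8.314 * 298))
Keq = 12.0168

12.0168


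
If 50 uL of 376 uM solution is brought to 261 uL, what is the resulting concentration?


C2 = C1 * V1 / V2
C2 = 376 * 50 / 261
C2 = 72.0307 uM

72.0307 uM


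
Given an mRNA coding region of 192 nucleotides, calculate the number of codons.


codons = nucleotides / 3
codons = 192 / 3 = 64

64


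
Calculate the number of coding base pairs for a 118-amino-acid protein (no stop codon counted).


Each amino acid = 1 codon = 3 bp
bp = 118 * 3 = 354 bp

354 bp


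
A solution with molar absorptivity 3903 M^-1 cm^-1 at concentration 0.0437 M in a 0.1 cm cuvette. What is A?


A = epsilon * c * l
A = 3903 * 0.0437 * 0.1
A = 17.0561

17.0561


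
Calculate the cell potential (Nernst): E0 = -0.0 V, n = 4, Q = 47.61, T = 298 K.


E = E0 - (RT/nF) * ln(Q)
E = -0.0 - (8.314 * 298 / (4 * 96485)) * ln(47.61)
E = -0.0248 V

-0.0248 V


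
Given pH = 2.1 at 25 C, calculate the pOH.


pOH = 14 - pH
pOH = 14 - 2.1
pOH = 11.9

11.9


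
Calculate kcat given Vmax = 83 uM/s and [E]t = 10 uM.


kcat = Vmax / [E]t
kcat = 83 / 10
kcat = 8.3 s^-1

8.3 s^-1


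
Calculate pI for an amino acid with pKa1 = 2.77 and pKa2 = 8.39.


pI = (pKa1 + pKa2) / 2
pI = (2.77 + 8.39) / 2
pI = 5.58

5.58


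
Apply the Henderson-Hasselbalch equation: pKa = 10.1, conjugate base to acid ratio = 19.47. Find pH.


pH = pKa + log10([A-]/[HA])
pH = 10.1 + log10(19.47)
pH = 11.3894

11.3894


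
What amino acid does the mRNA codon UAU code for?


Standard genetic code lookup.
Codon UAU -> Tyr

Tyr


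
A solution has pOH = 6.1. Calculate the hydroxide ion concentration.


[OH-] = 10^(-pOH)
[OH-] = 10^(-6.1)
[OH-] = 7.943e-07 M

7.943e-07 M


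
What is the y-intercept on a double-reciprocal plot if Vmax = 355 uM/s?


y-intercept = 1/Vmax
= 1/355
= 0.0028 s/uM

0.0028 s/uM


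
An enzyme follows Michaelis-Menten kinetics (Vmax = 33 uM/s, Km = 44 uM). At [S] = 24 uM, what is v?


v = Vmax * [S] / (Km + [S])
v = 33 * 24 / (44 + 24)
v = 11.6471 uM/s

11.6471 uM/s


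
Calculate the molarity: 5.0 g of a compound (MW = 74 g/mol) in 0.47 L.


C = (mass / MW) / volume
C = (5.0 / 74) / 0.47
C = 0.1438 M

0.1438 M


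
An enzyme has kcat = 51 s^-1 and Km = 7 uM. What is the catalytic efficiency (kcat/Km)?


Catalytic efficiency = kcat / Km
= 51 / 7
= 7.2857 uM^-1*s^-1

7.2857 uM^-1*s^-1


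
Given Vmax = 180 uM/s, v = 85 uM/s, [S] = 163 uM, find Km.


Km = [S] * (Vmax - v) / v
Km = 163 * (180 - 85) / 85
Km = 182.1765 uM

182.1765 uM


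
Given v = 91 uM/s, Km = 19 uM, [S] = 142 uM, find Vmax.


Vmax = v * (Km + [S]) / [S]
Vmax = 91 * (19 + 142) / 142
Vmax = 103.1761 uM/s

103.1761 uM/s


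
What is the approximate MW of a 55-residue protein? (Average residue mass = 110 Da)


MW = n_residues * 110 Da
MW = 55 * 110
MW = 6050 Da

6050 Da


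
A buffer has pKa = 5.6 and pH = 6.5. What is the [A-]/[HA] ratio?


[A-]/[HA] = 10^(pH - pKa)
= 10^(6.5 - 5.6)
= 7.9433

7.9433


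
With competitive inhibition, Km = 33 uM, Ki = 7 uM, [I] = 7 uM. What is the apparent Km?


Km_app = Km * (1 + [I]/Ki)
Km_app = 33 * (1 + 7/7)
Km_app = 66.0 uM

66.0 uM


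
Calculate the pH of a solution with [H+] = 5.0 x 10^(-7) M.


pH = -log10([H+])
pH = -log10(5.0 x 10^(-7))
pH = 6.301

6.301


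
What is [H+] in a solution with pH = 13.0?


[H+] = 10^(-pH)
[H+] = 10^(-13.0)
[H+] = 1.000e-13 M

1.000e-13 M


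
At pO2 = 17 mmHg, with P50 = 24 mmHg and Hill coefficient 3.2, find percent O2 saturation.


Y = pO2^n / (P50^n + pO2^n)
Y = 17^3.2 / (24^3.2 + 17^3.2)
Y = 24.91%

24.91%


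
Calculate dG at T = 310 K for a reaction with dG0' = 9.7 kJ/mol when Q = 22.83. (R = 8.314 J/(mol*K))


dG = dG0' + RT * ln(Q) / 1000
dG = 9.7 + 8.314 * 310 * ln(22.83) / 1000
dG = 17.7621 kJ/mol

17.7621 kJ/mol


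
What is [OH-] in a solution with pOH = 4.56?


[OH-] = 10^(-pOH)
[OH-] = 10^(-4.56)
[OH-] = 2.754e-05 M

2.754e-05 M


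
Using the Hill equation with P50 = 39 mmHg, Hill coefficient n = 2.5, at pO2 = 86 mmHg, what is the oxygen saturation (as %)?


Y = pO2^n / (P50^n + pO2^n)
Y = 86^2.5 / (39^2.5 + 86^2.5)
Y = 87.84%

87.84%


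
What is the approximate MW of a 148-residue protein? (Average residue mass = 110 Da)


MW = n_residues * 110 Da
MW = 148 * 110
MW = 16280 Da

16280 Da


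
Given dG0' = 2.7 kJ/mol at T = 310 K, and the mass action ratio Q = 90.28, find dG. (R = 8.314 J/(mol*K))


dG = dG0' + RT * ln(Q) / 1000
dG = 2.7 + 8.314 * 310 * ln(90.28) / 1000
dG = 14.3055 kJ/mol

14.3055 kJ/mol


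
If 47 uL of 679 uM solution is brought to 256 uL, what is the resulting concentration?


C2 = C1 * V1 / V2
C2 = 679 * 47 / 256
C2 = 124.6602 uM

124.6602 uM


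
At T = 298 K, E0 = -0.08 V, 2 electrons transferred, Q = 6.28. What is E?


E = E0 - (RT/nF) * ln(Q)
E = -0.08 - (8.314 * 298 / (2 * 96485)) * ln(6.28)
E = -0.1036 V

-0.1036 V


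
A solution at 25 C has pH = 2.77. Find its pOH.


pOH = 14 - pH
pOH = 14 - 2.77
pOH = 11.23

11.23


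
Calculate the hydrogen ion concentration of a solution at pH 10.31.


[H+] = 10^(-pH)
[H+] = 10^(-10.31)
[H+] = 4.898e-11 M

4.898e-11 M


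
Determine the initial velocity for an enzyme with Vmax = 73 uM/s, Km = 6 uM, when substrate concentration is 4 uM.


v = Vmax * [S] / (Km + [S])
v = 73 * 4 / (6 + 4)
v = 29.2 uM/s

29.2 uM/s


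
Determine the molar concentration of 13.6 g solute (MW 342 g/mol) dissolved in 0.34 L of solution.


C = (mass / MW) / volume
C = (13.6 / 342) / 0.34
C = 0.117 M

0.117 M


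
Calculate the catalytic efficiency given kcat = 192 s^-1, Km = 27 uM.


Catalytic efficiency = kcat / Km
= 192 / 27
= 7.1111 uM^-1*s^-1

7.1111 uM^-1*s^-1


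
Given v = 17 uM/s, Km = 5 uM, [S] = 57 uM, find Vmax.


Vmax = v * (Km + [S]) / [S]
Vmax = 17 * (5 + 57) / 57
Vmax = 18.4912 uM/s

18.4912 uM/s


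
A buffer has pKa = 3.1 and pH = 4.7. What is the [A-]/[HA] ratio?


[A-]/[HA] = 10^(pH - pKa)
= 10^(4.7 - 3.1)
= 39.8107

39.8107


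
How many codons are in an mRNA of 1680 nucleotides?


codons = nucleotides / 3
codons = 1680 / 3 = 560

560


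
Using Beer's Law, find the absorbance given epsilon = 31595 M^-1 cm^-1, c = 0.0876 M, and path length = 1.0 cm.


A = epsilon * c * l
A = 31595 * 0.0876 * 1.0
A = 2767.722

2767.722


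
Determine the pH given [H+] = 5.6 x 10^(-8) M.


pH = -log10([H+])
pH = -log10(5.6 x 10^(-8))
pH = 7.2518

7.2518


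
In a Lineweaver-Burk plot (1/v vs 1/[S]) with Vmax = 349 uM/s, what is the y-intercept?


y-intercept = 1/Vmax
= 1/349
= 0.0029 s/uM

0.0029 s/uM


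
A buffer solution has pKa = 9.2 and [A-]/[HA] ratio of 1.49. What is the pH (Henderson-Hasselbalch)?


pH = pKa + log10([A-]/[HA])
pH = 9.2 + log10(1.49)
pH = 9.3732

9.3732


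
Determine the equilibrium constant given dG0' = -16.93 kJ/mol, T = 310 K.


Keq = exp(-dG0 * 1000 / (R * T))
Keq = exp(-(-16.93) * 1000 / (8.314 * 310))
Keq = 712.5057

712.5057


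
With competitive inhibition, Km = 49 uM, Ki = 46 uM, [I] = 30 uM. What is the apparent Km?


Km_app = Km * (1 + [I]/Ki)
Km_app = 49 * (1 + 30/46)
Km_app = 80.9565 uM

80.9565 uM


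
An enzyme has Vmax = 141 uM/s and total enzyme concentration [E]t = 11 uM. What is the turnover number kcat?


kcat = Vmax / [E]t
kcat = 141 / 11
kcat = 12.8182 s^-1

12.8182 s^-1


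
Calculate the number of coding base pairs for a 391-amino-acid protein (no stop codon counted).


Each amino acid = 1 codon = 3 bp
bp = 391 * 3 = 1173 bp

1173 bp


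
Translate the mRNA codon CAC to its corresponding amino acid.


Standard genetic code lookup.
Codon CAC -> His

His


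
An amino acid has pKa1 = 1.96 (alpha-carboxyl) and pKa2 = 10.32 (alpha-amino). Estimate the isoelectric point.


pI = (pKa1 + pKa2) / 2
pI = (1.96 + 10.32) / 2
pI = 6.14

6.14


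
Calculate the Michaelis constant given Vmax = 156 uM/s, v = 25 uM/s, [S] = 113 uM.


Km = [S] * (Vmax - v) / v
Km = 113 * (156 - 25) / 25
Km = 592.12 uM

592.12 uM


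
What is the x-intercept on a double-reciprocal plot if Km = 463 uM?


x-intercept = -1/Km
= -1/463
= -0.0022 1/uM

-0.0022 1/uM


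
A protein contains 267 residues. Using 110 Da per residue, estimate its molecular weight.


MW = n_residues * 110 Da
MW = 267 * 110
MW = 29370 Da

29370 Da


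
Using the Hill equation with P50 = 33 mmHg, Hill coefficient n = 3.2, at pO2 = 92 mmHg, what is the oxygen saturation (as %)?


Y = pO2^n / (P50^n + pO2^n)
Y = 92^3.2 / (33^3.2 + 92^3.2)
Y = 96.38%

96.38%


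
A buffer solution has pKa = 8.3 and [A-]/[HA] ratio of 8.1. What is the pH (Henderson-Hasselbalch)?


pH = pKa + log10([A-]/[HA])
pH = 8.3 + log10(8.1)
pH = 9.2085

9.2085


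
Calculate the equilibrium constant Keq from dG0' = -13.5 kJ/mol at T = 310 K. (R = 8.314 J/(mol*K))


Keq = exp(-dG0 * 1000 / (R * T))
Keq = exp(-(-13.5) * 1000 / (8.314 * 310))
Keq = 188.2853

188.2853


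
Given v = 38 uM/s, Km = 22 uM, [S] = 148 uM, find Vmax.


Vmax = v * (Km + [S]) / [S]
Vmax = 38 * (22 + 148) / 148
Vmax = 43.6486 uM/s

43.6486 uM/s


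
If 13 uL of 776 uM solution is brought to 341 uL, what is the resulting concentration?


C2 = C1 * V1 / V2
C2 = 776 * 13 / 341
C2 = 29.5836 uM

29.5836 uM


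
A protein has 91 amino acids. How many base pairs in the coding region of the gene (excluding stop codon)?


Each amino acid = 1 codon = 3 bp
bp = 91 * 3 = 273 bp

273 bp


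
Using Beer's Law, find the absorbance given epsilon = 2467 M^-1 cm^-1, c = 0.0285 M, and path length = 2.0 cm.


A = epsilon * c * l
A = 2467 * 0.0285 * 2.0
A = 140.619

140.619


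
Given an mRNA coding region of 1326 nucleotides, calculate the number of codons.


codons = nucleotides / 3
codons = 1326 / 3 = 442

442


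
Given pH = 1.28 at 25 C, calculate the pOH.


pOH = 14 - pH
pOH = 14 - 1.28
pOH = 12.72

12.72


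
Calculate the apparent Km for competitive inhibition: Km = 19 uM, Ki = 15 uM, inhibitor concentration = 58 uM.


Km_app = Km * (1 + [I]/Ki)
Km_app = 19 * (1 + 58/15)
Km_app = 92.4667 uM

92.4667 uM


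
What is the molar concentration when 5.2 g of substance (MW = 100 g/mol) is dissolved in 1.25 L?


C = (mass / MW) / volume
C = (5.2 / 100) / 1.25
C = 0.0416 M

0.0416 M


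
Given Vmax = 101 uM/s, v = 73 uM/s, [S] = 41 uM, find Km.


Km = [S] * (Vmax - v) / v
Km = 41 * (101 - 73) / 73
Km = 15.726 uM

15.726 uM


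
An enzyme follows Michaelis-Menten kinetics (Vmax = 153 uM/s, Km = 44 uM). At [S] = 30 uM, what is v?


v = Vmax * [S] / (Km + [S])
v = 153 * 30 / (44 + 30)
v = 62.027 uM/s

62.027 uM/s


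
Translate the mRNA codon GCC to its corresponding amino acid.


Standard genetic code lookup.
Codon GCC -> Ala

Ala


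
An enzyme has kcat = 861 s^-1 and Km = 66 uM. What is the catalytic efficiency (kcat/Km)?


Catalytic efficiency = kcat / Km
= 861 / 66
= 13.0455 uM^-1*s^-1

13.0455 uM^-1*s^-1


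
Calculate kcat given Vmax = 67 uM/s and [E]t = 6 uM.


kcat = Vmax / [E]t
kcat = 67 / 6
kcat = 11.1667 s^-1

11.1667 s^-1


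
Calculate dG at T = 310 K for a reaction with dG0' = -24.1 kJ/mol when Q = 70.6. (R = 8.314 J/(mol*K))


dG = dG0' + RT * ln(Q) / 1000
dG = -24.1 + 8.314 * 310 * ln(70.6) / 1000
dG = -13.1282 kJ/mol

-13.1282 kJ/mol


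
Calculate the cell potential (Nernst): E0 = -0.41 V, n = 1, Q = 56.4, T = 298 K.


E = E0 - (RT/nF) * ln(Q)
E = -0.41 - (8.314 * 298 / (1 * 96485)) * ln(56.4)
E = -0.5135 V

-0.5135 V


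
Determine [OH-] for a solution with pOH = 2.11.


[OH-] = 10^(-pOH)
[OH-] = 10^(-2.11)
[OH-] = 0.0078 M

0.0078 M


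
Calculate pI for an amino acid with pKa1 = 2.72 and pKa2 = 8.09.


pI = (pKa1 + pKa2) / 2
pI = (2.72 + 8.09) / 2
pI = 5.405

5.405


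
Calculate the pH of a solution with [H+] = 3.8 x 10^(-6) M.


pH = -log10([H+])
pH = -log10(3.8 x 10^(-6))
pH = 5.4202

5.4202


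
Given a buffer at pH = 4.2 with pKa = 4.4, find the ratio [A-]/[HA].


[A-]/[HA] = 10^(pH - pKa)
= 10^(4.2 - 4.4)
= 0.631

0.631


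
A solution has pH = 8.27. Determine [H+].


[H+] = 10^(-pH)
[H+] = 10^(-8.27)
[H+] = 5.370e-09 M

5.370e-09 M


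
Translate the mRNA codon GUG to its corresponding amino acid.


Standard genetic code lookup.
Codon GUG -> Val

Val


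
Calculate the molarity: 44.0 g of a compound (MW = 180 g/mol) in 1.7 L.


C = (mass / MW) / volume
C = (44.0 / 180) / 1.7
C = 0.1438 M

0.1438 M


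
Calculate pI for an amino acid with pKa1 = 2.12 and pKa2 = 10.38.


pI = (pKa1 + pKa2) / 2
pI = (2.12 + 10.38) / 2
pI = 6.25

6.25


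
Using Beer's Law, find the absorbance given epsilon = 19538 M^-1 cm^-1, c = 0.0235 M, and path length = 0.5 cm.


A = epsilon * c * l
A = 19538 * 0.0235 * 0.5
A = 229.5715

229.5715


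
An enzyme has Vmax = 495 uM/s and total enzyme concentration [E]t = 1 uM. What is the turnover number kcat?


kcat = Vmax / [E]t
kcat = 495 / 1
kcat = 495.0 s^-1

495.0 s^-1


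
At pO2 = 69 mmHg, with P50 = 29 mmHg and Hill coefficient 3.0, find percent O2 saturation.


Y = pO2^n / (P50^n + pO2^n)
Y = 69^3.0 / (29^3.0 + 69^3.0)
Y = 93.09%

93.09%


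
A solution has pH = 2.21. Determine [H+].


[H+] = 10^(-pH)
[H+] = 10^(-2.21)
[H+] = 0.0062 M

0.0062 M


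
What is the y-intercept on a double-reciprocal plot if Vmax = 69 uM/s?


y-intercept = 1/Vmax
= 1/69
= 0.0145 s/uM

0.0145 s/uM


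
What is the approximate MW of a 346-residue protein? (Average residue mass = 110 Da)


MW = n_residues * 110 Da
MW = 346 * 110
MW = 38060 Da

38060 Da


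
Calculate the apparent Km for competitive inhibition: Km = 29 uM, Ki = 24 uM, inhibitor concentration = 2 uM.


Km_app = Km * (1 + [I]/Ki)
Km_app = 29 * (1 + 2/24)
Km_app = 31.4167 uM

31.4167 uM


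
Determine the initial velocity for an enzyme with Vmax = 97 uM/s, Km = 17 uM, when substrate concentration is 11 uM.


v = Vmax * [S] / (Km + [S])
v = 97 * 11 / (17 + 11)
v = 38.1071 uM/s

38.1071 uM/s


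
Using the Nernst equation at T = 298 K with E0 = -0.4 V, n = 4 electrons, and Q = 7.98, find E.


E = E0 - (RT/nF) * ln(Q)
E = -0.4 - (8.314 * 298 / (4 * 96485)) * ln(7.98)
E = -0.4133 V

-0.4133 V


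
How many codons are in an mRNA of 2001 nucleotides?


codons = nucleotides / 3
codons = 2001 / 3 = 667

667


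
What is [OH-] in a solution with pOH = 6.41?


[OH-] = 10^(-pOH)
[OH-] = 10^(-6.41)
[OH-] = 3.890e-07 M

3.890e-07 M


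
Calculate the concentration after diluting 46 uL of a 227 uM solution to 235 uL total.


C2 = C1 * V1 / V2
C2 = 227 * 46 / 235
C2 = 44.434 uM

44.434 uM


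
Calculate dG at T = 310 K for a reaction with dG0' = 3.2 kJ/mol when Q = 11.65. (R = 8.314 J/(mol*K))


dG = dG0' + RT * ln(Q) / 1000
dG = 3.2 + 8.314 * 310 * ln(11.65) / 1000
dG = 9.5282 kJ/mol

9.5282 kJ/mol


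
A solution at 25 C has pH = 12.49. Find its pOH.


pOH = 14 - pH
pOH = 14 - 12.49
pOH = 1.51

1.51


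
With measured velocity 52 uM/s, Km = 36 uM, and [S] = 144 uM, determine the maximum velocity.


Vmax = v * (Km + [S]) / [S]
Vmax = 52 * (36 + 144) / 144
Vmax = 65.0 uM/s

65.0 uM/s


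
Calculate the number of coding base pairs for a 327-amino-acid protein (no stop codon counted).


Each amino acid = 1 codon = 3 bp
bp = 327 * 3 = 981 bp

981 bp


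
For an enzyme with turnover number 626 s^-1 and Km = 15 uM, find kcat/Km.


Catalytic efficiency = kcat / Km
= 626 / 15
= 41.7333 uM^-1*s^-1

41.7333 uM^-1*s^-1


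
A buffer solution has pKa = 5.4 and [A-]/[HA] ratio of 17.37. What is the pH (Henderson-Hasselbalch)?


pH = pKa + log10([A-]/[HA])
pH = 5.4 + log10(17.37)
pH = 6.6398

6.6398


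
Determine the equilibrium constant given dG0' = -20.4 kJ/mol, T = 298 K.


Keq = exp(-dG0 * 1000 / (R * T))
Keq = exp(-(-20.4) * 1000 / (8.314 * 298))
Keq = 3766.3727

3766.3727


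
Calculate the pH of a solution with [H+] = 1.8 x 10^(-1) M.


pH = -log10([H+])
pH = -log10(1.8 x 10^(-1))
pH = 0.7447

0.7447


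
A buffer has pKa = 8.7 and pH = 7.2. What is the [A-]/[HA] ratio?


[A-]/[HA] = 10^(pH - pKa)
= 10^(7.2 - 8.7)
= 0.0316

0.0316


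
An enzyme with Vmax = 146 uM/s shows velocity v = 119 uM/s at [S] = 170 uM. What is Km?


Km = [S] * (Vmax - v) / v
Km = 170 * (146 - 119) / 119
Km = 38.5714 uM

38.5714 uM


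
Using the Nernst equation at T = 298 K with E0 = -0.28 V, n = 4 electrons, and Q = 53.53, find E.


E = E0 - (RT/nF) * ln(Q)
E = -0.28 - (8.314 * 298 / (4 * 96485)) * ln(53.53)
E = -0.3056 V

-0.3056 V


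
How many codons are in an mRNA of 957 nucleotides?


codons = nucleotides / 3
codons = 957 / 3 = 319

319


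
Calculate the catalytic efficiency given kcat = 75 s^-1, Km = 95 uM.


Catalytic efficiency = kcat / Km
= 75 / 95
= 0.7895 uM^-1*s^-1

0.7895 uM^-1*s^-1


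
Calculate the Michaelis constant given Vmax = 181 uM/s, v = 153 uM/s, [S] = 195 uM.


Km = [S] * (Vmax - v) / v
Km = 195 * (181 - 153) / 153
Km = 35.6863 uM

35.6863 uM


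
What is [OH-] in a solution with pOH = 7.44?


[OH-] = 10^(-pOH)
[OH-] = 10^(-7.44)
[OH-] = 3.631e-08 M

3.631e-08 M


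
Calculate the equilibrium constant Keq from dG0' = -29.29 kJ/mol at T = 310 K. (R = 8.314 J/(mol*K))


Keq = exp(-dG0 * 1000 / (R * T))
Keq = exp(-(-29.29) * 1000 / (8.314 * 310))
Keq = 86200.3911

86200.3911


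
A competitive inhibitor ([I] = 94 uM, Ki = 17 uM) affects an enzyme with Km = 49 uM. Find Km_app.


Km_app = Km * (1 + [I]/Ki)
Km_app = 49 * (1 + 94/17)
Km_app = 319.9412 uM

319.9412 uM


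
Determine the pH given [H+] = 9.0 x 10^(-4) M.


pH = -log10([H+])
pH = -log10(9.0 x 10^(-4))
pH = 3.0458

3.0458


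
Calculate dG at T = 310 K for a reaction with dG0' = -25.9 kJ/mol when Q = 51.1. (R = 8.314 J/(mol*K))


dG = dG0' + RT * ln(Q) / 1000
dG = -25.9 + 8.314 * 310 * ln(51.1) / 1000
dG = -15.7613 kJ/mol

-15.7613 kJ/mol


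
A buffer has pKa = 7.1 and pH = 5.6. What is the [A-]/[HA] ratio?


[A-]/[HA] = 10^(pH - pKa)
= 10^(5.6 - 7.1)
= 0.0316

0.0316


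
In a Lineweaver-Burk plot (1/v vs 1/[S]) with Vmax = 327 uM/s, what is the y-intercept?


y-intercept = 1/Vmax
= 1/327
= 0.0031 s/uM

0.0031 s/uM


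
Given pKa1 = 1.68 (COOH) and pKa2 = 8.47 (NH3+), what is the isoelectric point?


pI = (pKa1 + pKa2) / 2
pI = (1.68 + 8.47) / 2
pI = 5.075

5.075


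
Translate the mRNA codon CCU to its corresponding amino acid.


Standard genetic code lookup.
Codon CCU -> Pro

Pro


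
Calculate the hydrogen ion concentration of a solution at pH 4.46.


[H+] = 10^(-pH)
[H+] = 10^(-4.46)
[H+] = 3.467e-05 M

3.467e-05 M


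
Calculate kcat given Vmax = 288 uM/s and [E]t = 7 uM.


kcat = Vmax / [E]t
kcat = 288 / 7
kcat = 41.1429 s^-1

41.1429 s^-1


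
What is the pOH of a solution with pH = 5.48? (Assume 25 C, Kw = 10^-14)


pOH = 14 - pH
pOH = 14 - 5.48
pOH = 8.52

8.52


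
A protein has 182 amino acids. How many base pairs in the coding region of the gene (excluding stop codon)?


Each amino acid = 1 codon = 3 bp
bp = 182 * 3 = 546 bp

546 bp


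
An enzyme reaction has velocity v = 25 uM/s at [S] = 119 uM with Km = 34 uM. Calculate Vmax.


Vmax = v * (Km + [S]) / [S]
Vmax = 25 * (34 + 119) / 119
Vmax = 32.1429 uM/s

32.1429 uM/s


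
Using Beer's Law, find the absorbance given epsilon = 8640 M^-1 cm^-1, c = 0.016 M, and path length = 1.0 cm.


A = epsilon * c * l
A = 8640 * 0.016 * 1.0
A = 138.24

138.24


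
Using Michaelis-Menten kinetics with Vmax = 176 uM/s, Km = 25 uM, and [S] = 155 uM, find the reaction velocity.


v = Vmax * [S] / (Km + [S])
v = 176 * 155 / (25 + 155)
v = 151.5556 uM/s

151.5556 uM/s


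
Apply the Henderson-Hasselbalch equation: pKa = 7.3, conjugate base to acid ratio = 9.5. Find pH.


pH = pKa + log10([A-]/[HA])
pH = 7.3 + log10(9.5)
pH = 8.2777

8.2777


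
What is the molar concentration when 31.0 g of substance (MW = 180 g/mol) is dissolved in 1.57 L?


C = (mass / MW) / volume
C = (31.0 / 180) / 1.57
C = 0.1097 M

0.1097 M


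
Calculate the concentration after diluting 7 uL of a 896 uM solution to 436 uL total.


C2 = C1 * V1 / V2
C2 = 896 * 7 / 436
C2 = 14.3853 uM

14.3853 uM


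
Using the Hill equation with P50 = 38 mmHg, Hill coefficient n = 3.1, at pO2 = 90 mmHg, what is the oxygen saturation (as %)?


Y = pO2^n / (P50^n + pO2^n)
Y = 90^3.1 / (38^3.1 + 90^3.1)
Y = 93.54%

93.54%


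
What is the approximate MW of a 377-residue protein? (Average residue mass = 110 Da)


MW = n_residues * 110 Da
MW = 377 * 110
MW = 41470 Da

41470 Da


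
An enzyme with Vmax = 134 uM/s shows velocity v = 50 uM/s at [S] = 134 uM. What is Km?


Km = [S] * (Vmax - v) / v
Km = 134 * (134 - 50) / 50
Km = 225.12 uM

225.12 uM


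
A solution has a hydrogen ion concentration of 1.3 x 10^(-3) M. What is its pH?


pH = -log10([H+])
pH = -log10(1.3 x 10^(-3))
pH = 2.8861

2.8861


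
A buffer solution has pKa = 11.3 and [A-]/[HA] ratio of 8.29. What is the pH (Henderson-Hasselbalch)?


pH = pKa + log10([A-]/[HA])
pH = 11.3 + log10(8.29)
pH = 12.2186

12.2186


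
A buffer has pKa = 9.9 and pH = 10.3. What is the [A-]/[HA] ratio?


[A-]/[HA] = 10^(pH - pKa)
= 10^(10.3 - 9.9)
= 2.5119

2.5119


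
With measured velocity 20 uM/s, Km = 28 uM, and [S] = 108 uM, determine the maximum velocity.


Vmax = v * (Km + [S]) / [S]
Vmax = 20 * (28 + 108) / 108
Vmax = 25.1852 uM/s

25.1852 uM/s


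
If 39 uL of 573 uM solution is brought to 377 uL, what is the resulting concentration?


C2 = C1 * V1 / V2
C2 = 573 * 39 / 377
C2 = 59.2759 uM

59.2759 uM


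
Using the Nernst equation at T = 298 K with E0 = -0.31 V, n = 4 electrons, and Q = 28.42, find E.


E = E0 - (RT/nF) * ln(Q)
E = -0.31 - (8.314 * 298 / (4 * 96485)) * ln(28.42)
E = -0.3315 V

-0.3315 V


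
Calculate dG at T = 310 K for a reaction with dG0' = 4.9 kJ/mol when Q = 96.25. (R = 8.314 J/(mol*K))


dG = dG0' + RT * ln(Q) / 1000
dG = 4.9 + 8.314 * 310 * ln(96.25) / 1000
dG = 16.6706 kJ/mol

16.6706 kJ/mol


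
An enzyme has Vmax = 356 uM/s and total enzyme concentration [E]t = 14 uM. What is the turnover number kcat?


kcat = Vmax / [E]t
kcat = 356 / 14
kcat = 25.4286 s^-1

25.4286 s^-1


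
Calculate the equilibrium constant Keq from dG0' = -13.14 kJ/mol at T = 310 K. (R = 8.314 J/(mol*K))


Keq = exp(-dG0 * 1000 / (R * T))
Keq = exp(-(-13.14) * 1000 / (8.314 * 310))
Keq = 163.74

163.74


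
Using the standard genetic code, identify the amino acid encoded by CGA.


Standard genetic code lookup.
Codon CGA -> Arg

Arg


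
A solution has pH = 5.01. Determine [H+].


[H+] = 10^(-pH)
[H+] = 10^(-5.01)
[H+] = 9.772e-06 M

9.772e-06 M


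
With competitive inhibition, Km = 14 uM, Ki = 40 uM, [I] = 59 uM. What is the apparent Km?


Km_app = Km * (1 + [I]/Ki)
Km_app = 14 * (1 + 59/40)
Km_app = 34.65 uM

34.65 uM


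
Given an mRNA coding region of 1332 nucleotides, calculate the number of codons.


codons = nucleotides / 3
codons = 1332 / 3 = 444

444


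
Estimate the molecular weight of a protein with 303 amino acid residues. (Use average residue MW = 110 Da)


MW = n_residues * 110 Da
MW = 303 * 110
MW = 33330 Da

33330 Da


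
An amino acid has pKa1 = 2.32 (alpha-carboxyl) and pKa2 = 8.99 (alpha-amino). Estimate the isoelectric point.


pI = (pKa1 + pKa2) / 2
pI = (2.32 + 8.99) / 2
pI = 5.655

5.655


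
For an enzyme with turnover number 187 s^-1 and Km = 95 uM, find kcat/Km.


Catalytic efficiency = kcat / Km
= 187 / 95
= 1.9684 uM^-1*s^-1

1.9684 uM^-1*s^-1


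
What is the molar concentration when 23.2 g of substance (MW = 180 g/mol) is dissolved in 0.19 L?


C = (mass / MW) / volume
C = (23.2 / 180) / 0.19
C = 0.6784 M

0.6784 M


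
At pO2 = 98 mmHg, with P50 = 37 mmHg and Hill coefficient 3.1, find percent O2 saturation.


Y = pO2^n / (P50^n + pO2^n)
Y = 98^3.1 / (37^3.1 + 98^3.1)
Y = 95.34%

95.34%


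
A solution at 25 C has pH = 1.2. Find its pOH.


pOH = 14 - pH
pOH = 14 - 1.2
pOH = 12.8

12.8


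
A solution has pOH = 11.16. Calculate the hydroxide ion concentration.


[OH-] = 10^(-pOH)
[OH-] = 10^(-11.16)
[OH-] = 6.918e-12 M

6.918e-12 M


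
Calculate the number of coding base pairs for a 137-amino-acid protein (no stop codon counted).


Each amino acid = 1 codon = 3 bp
bp = 137 * 3 = 411 bp

411 bp


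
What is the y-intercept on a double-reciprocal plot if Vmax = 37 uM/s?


y-intercept = 1/Vmax
= 1/37
= 0.027 s/uM

0.027 s/uM


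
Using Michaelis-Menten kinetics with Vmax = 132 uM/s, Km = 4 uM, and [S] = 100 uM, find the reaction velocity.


v = Vmax * [S] / (Km + [S])
v = 132 * 100 / (4 + 100)
v = 126.9231 uM/s

126.9231 uM/s


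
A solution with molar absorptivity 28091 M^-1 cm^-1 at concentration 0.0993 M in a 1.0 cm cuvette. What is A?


A = epsilon * c * l
A = 28091 * 0.0993 * 1.0
A = 2789.4363

2789.4363


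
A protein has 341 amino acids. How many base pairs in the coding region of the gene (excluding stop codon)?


Each amino acid = 1 codon = 3 bp
bp = 341 * 3 = 1023 bp

1023 bp


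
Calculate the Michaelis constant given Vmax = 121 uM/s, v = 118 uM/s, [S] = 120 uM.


Km = [S] * (Vmax - v) / v
Km = 120 * (121 - 118) / 118
Km = 3.0508 uM

3.0508 uM


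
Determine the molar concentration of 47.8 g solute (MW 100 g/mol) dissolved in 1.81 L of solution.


C = (mass / MW) / volume
C = (47.8 / 100) / 1.81
C = 0.2641 M

0.2641 M


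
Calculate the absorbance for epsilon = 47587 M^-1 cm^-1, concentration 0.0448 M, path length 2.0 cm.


A = epsilon * c * l
A = 47587 * 0.0448 * 2.0
A = 4263.7952

4263.7952


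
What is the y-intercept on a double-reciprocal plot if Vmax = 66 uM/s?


y-intercept = 1/Vmax
= 1/66
= 0.0152 s/uM

0.0152 s/uM


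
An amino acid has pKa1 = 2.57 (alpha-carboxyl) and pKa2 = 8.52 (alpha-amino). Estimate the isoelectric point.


pI = (pKa1 + pKa2) / 2
pI = (2.57 + 8.52) / 2
pI = 5.545

5.545


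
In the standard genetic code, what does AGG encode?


Standard genetic code lookup.
Codon AGG -> Arg

Arg


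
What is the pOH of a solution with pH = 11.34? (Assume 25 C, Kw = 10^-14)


pOH = 14 - pH
pOH = 14 - 11.34
pOH = 2.66

2.66


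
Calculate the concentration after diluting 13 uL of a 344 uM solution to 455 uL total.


C2 = C1 * V1 / V2
C2 = 344 * 13 / 455
C2 = 9.8286 uM

9.8286 uM


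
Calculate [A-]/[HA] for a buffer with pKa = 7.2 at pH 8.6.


[A-]/[HA] = 10^(pH - pKa)
= 10^(8.6 - 7.2)
= 25.1189

25.1189


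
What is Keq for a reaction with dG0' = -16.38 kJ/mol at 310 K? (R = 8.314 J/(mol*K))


Keq = exp(-dG0 * 1000 / (R * T))
Keq = exp(-(-16.38) * 1000 / (8.314 * 310))
Keq = 575.5866

575.5866


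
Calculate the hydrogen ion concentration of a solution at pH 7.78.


[H+] = 10^(-pH)
[H+] = 10^(-7.78)
[H+] = 1.660e-08 M

1.660e-08 M


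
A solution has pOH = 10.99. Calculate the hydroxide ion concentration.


[OH-] = 10^(-pOH)
[OH-] = 10^(-10.99)
[OH-] = 1.023e-11 M

1.023e-11 M


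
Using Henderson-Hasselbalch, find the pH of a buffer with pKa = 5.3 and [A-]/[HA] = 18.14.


pH = pKa + log10([A-]/[HA])
pH = 5.3 + log10(18.14)
pH = 6.5586

6.5586


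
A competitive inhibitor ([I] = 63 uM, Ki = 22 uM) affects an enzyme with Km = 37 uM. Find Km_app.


Km_app = Km * (1 + [I]/Ki)
Km_app = 37 * (1 + 63/22)
Km_app = 142.9545 uM

142.9545 uM


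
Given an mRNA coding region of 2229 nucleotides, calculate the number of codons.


codons = nucleotides / 3
codons = 2229 / 3 = 743

743


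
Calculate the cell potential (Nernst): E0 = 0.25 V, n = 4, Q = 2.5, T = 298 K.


E = E0 - (RT/nF) * ln(Q)
E = 0.25 - (8.314 * 298 / (4 * 96485)) * ln(2.5)
E = 0.2441 V

0.2441 V


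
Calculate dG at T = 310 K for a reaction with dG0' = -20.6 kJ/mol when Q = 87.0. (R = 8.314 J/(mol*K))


dG = dG0' + RT * ln(Q) / 1000
dG = -20.6 + 8.314 * 310 * ln(87.0) / 1000
dG = -9.0898 kJ/mol

-9.0898 kJ/mol


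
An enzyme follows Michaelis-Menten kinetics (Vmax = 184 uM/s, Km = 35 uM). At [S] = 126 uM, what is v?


v = Vmax * [S] / (Km + [S])
v = 184 * 126 / (35 + 126)
v = 144.0 uM/s

144.0 uM/s


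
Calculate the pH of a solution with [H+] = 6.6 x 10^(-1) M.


pH = -log10([H+])
pH = -log10(6.6 x 10^(-1))
pH = 0.1805

0.1805


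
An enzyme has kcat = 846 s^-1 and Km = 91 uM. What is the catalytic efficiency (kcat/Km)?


Catalytic efficiency = kcat / Km
= 846 / 91
= 9.2967 uM^-1*s^-1

9.2967 uM^-1*s^-1


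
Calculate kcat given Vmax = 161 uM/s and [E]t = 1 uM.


kcat = Vmax / [E]t
kcat = 161 / 1
kcat = 161.0 s^-1

161.0 s^-1


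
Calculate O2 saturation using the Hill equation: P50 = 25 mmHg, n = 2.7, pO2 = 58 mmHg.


Y = pO2^n / (P50^n + pO2^n)
Y = 58^2.7 / (25^2.7 + 58^2.7)
Y = 90.66%

90.66%


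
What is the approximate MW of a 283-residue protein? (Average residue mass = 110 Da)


MW = n_residues * 110 Da
MW = 283 * 110
MW = 31130 Da

31130 Da


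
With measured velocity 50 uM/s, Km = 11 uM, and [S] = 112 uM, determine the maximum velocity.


Vmax = v * (Km + [S]) / [S]
Vmax = 50 * (11 + 112) / 112
Vmax = 54.9107 uM/s

54.9107 uM/s


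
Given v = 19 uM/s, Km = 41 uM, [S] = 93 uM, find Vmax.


Vmax = v * (Km + [S]) / [S]
Vmax = 19 * (41 + 93) / 93
Vmax = 27.3763 uM/s

27.3763 uM/s


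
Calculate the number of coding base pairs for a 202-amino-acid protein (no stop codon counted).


Each amino acid = 1 codon = 3 bp
bp = 202 * 3 = 606 bp

606 bp


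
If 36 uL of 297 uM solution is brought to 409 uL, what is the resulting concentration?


C2 = C1 * V1 / V2
C2 = 297 * 36 / 409
C2 = 26.1418 uM

26.1418 uM


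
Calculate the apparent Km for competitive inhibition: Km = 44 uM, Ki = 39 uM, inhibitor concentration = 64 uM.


Km_app = Km * (1 + [I]/Ki)
Km_app = 44 * (1 + 64/39)
Km_app = 116.2051 uM

116.2051 uM


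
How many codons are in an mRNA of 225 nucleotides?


codons = nucleotides / 3
codons = 225 / 3 = 75

75


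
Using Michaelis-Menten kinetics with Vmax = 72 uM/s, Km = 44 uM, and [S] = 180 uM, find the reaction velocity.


v = Vmax * [S] / (Km + [S])
v = 72 * 180 / (44 + 180)
v = 57.8571 uM/s

57.8571 uM/s


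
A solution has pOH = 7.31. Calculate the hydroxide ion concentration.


[OH-] = 10^(-pOH)
[OH-] = 10^(-7.31)
[OH-] = 4.898e-08 M

4.898e-08 M


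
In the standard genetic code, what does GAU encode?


Standard genetic code lookup.
Codon GAU -> Asp

Asp


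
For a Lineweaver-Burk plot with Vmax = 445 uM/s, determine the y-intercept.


y-intercept = 1/Vmax
= 1/445
= 0.0022 s/uM

0.0022 s/uM


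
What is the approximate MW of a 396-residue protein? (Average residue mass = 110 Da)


MW = n_residues * 110 Da
MW = 396 * 110
MW = 43560 Da

43560 Da


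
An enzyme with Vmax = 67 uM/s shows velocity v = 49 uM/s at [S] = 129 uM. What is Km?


Km = [S] * (Vmax - v) / v
Km = 129 * (67 - 49) / 49
Km = 47.3878 uM

47.3878 uM


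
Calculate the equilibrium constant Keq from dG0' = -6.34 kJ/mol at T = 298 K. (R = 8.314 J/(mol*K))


Keq = exp(-dG0 * 1000 / (R * T))
Keq = exp(-(-6.34) * 1000 / (8.314 * 298))
Keq = 12.9223

12.9223


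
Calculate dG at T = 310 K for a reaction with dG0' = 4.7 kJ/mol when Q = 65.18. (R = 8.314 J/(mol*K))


dG = dG0' + RT * ln(Q) / 1000
dG = 4.7 + 8.314 * 310 * ln(65.18) / 1000
dG = 15.4659 kJ/mol

15.4659 kJ/mol


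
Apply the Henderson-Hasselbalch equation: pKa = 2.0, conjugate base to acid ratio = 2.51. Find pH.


pH = pKa + log10([A-]/[HA])
pH = 2.0 + log10(2.51)
pH = 2.3997

2.3997


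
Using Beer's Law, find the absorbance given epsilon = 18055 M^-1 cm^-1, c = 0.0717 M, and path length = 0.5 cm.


A = epsilon * c * l
A = 18055 * 0.0717 * 0.5
A = 647.2717

647.2717


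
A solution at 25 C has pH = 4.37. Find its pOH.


pOH = 14 - pH
pOH = 14 - 4.37
pOH = 9.63

9.63


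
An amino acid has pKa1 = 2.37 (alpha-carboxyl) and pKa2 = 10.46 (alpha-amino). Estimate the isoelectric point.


pI = (pKa1 + pKa2) / 2
pI = (2.37 + 10.46) / 2
pI = 6.415

6.415


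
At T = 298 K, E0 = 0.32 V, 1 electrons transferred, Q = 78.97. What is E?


E = E0 - (RT/nF) * ln(Q)
E = 0.32 - (8.314 * 298 / (1 * 96485)) * ln(78.97)
E = 0.2078 V

0.2078 V


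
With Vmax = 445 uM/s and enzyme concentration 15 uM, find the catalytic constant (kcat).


kcat = Vmax / [E]t
kcat = 445 / 15
kcat = 29.6667 s^-1

29.6667 s^-1


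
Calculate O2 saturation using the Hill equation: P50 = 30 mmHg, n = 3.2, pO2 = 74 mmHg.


Y = pO2^n / (P50^n + pO2^n)
Y = 74^3.2 / (30^3.2 + 74^3.2)
Y = 94.73%

94.73%


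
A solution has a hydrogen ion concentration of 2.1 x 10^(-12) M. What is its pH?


pH = -log10([H+])
pH = -log10(2.1 x 10^(-12))
pH = 11.6778

11.6778


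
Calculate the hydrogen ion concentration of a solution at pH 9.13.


[H+] = 10^(-pH)
[H+] = 10^(-9.13)
[H+] = 7.413e-10 M

7.413e-10 M


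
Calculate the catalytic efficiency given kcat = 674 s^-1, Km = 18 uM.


Catalytic efficiency = kcat / Km
= 674 / 18
= 37.4444 uM^-1*s^-1

37.4444 uM^-1*s^-1


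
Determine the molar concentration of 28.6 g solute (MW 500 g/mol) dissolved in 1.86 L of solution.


C = (mass / MW) / volume
C = (28.6 / 500) / 1.86
C = 0.0308 M

0.0308 M


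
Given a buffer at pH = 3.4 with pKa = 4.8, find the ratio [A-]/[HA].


[A-]/[HA] = 10^(pH - pKa)
= 10^(3.4 - 4.8)
= 0.0398

0.0398


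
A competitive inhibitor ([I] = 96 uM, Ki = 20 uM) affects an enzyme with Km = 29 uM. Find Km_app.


Km_app = Km * (1 + [I]/Ki)
Km_app = 29 * (1 + 96/20)
Km_app = 168.2 uM

168.2 uM


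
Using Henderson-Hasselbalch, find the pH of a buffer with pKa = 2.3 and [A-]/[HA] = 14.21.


pH = pKa + log10([A-]/[HA])
pH = 2.3 + log10(14.21)
pH = 3.4526

3.4526


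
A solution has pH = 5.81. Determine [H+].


[H+] = 10^(-pH)
[H+] = 10^(-5.81)
[H+] = 1.549e-06 M

1.549e-06 M


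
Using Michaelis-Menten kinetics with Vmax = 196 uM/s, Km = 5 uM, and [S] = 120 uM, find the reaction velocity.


v = Vmax * [S] / (Km + [S])
v = 196 * 120 / (5 + 120)
v = 188.16 uM/s

188.16 uM/s


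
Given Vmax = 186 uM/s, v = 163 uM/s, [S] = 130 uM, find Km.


Km = [S] * (Vmax - v) / v
Km = 130 * (186 - 163) / 163
Km = 18.3436 uM

18.3436 uM


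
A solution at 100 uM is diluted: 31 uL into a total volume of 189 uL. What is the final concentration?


C2 = C1 * V1 / V2
C2 = 100 * 31 / 189
C2 = 16.4021 uM

16.4021 uM


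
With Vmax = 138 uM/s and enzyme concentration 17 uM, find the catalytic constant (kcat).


kcat = Vmax / [E]t
kcat = 138 / 17
kcat = 8.1176 s^-1

8.1176 s^-1


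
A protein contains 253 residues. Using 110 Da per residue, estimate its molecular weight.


MW = n_residues * 110 Da
MW = 253 * 110
MW = 27830 Da

27830 Da


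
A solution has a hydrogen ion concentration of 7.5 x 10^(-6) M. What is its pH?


pH = -log10([H+])
pH = -log10(7.5 x 10^(-6))
pH = 5.1249

5.1249


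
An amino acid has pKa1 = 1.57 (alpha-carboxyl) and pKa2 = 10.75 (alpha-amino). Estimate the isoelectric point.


pI = (pKa1 + pKa2) / 2
pI = (1.57 + 10.75) / 2
pI = 6.16

6.16


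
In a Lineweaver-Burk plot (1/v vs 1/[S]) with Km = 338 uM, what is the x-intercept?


x-intercept = -1/Km
= -1/338
= -0.003 1/uM

-0.003 1/uM


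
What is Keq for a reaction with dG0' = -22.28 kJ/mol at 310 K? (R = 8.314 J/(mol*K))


Keq = exp(-dG0 * 1000 / (R * T))
Keq = exp(-(-22.28) * 1000 / (8.314 * 310))
Keq = 5679.2334

5679.2334


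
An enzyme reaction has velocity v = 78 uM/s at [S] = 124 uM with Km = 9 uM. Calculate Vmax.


Vmax = v * (Km + [S]) / [S]
Vmax = 78 * (9 + 124) / 124
Vmax = 83.6613 uM/s

83.6613 uM/s


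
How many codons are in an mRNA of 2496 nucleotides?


codons = nucleotides / 3
codons = 2496 / 3 = 832

832


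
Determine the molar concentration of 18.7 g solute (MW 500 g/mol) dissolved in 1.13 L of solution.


C = (mass / MW) / volume
C = (18.7 / 500) / 1.13
C = 0.0331 M

0.0331 M


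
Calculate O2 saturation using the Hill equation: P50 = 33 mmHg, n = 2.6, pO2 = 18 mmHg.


Y = pO2^n / (P50^n + pO2^n)
Y = 18^2.6 / (33^2.6 + 18^2.6)
Y = 17.14%

17.14%


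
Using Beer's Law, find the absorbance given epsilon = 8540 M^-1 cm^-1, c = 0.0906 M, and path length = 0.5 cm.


A = epsilon * c * l
A = 8540 * 0.0906 * 0.5
A = 386.862

386.862


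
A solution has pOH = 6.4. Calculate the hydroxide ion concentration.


[OH-] = 10^(-pOH)
[OH-] = 10^(-6.4)
[OH-] = 3.981e-07 M

3.981e-07 M


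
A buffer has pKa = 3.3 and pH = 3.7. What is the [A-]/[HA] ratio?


[A-]/[HA] = 10^(pH - pKa)
= 10^(3.7 - 3.3)
= 2.5119

2.5119


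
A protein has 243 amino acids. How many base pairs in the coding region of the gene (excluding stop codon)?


Each amino acid = 1 codon = 3 bp
bp = 243 * 3 = 729 bp

729 bp


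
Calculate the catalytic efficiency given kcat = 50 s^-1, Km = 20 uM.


Catalytic efficiency = kcat / Km
= 50 / 20
= 2.5 uM^-1*s^-1

2.5 uM^-1*s^-1


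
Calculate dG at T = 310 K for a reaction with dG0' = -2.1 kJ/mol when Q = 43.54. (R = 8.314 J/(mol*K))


dG = dG0' + RT * ln(Q) / 1000
dG = -2.1 + 8.314 * 310 * ln(43.54) / 1000
dG = 7.6261 kJ/mol

7.6261 kJ/mol
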